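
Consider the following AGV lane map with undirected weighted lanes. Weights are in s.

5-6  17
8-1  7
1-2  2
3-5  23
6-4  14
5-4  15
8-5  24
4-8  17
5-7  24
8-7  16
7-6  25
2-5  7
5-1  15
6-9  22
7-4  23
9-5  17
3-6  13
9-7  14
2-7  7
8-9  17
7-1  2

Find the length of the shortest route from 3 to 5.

Running Dijkstra from 3:
3: 0
6: 13  (via 3)
5: 23  (via 3)
Shortest route: 3 → 5 = 23 s.

23 s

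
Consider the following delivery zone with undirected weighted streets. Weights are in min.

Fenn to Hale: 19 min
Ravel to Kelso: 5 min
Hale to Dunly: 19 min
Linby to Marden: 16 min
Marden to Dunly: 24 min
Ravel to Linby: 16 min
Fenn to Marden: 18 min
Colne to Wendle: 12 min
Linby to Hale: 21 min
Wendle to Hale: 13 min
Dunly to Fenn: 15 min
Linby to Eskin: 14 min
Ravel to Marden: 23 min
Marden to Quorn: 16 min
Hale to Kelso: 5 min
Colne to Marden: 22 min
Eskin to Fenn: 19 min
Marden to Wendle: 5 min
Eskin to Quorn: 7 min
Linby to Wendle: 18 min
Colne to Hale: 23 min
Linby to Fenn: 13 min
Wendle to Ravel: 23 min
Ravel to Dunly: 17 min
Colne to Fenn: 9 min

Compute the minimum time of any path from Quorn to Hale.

34 min

Running Dijkstra from Quorn:
Quorn: 0
Eskin: 7  (via Quorn)
Marden: 16  (via Quorn)
Wendle: 21  (via Marden)
Linby: 21  (via Eskin)
Fenn: 26  (via Eskin)
Colne: 33  (via Wendle)
Hale: 34  (via Wendle)
Shortest route: Quorn–Marden–Wendle–Hale = 34 min.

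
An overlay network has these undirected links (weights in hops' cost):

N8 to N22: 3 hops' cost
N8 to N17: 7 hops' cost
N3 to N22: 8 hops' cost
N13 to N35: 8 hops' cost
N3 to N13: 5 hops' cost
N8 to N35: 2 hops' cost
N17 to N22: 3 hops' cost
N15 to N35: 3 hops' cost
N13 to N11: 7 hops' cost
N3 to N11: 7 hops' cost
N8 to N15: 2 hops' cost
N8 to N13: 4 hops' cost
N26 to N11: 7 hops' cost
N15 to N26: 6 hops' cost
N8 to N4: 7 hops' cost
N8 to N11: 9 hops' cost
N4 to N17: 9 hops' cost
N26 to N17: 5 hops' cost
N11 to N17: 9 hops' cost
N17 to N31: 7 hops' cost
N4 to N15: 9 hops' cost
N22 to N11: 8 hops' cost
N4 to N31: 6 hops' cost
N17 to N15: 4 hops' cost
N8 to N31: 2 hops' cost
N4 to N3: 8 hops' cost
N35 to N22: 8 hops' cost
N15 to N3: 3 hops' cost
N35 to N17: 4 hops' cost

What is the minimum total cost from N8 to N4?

Settle nodes by increasing distance from N8:
N8: 0
N31: 2  (via N8)
N35: 2  (via N8)
N15: 2  (via N8)
N22: 3  (via N8)
N13: 4  (via N8)
N3: 5  (via N15)
N17: 6  (via N35)
N4: 7  (via N8)
Shortest route: N8–N4 = 7 hops' cost.

7 hops' cost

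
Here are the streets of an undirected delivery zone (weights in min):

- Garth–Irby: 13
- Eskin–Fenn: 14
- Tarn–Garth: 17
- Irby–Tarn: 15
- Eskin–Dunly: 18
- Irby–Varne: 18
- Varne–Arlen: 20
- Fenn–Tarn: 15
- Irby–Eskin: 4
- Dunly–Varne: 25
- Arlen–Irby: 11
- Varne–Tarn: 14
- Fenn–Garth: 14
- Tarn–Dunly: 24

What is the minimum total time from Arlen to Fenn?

Shortest distances from Arlen:
Arlen: 0
Irby: 11  (via Arlen)
Eskin: 15  (via Irby)
Varne: 20  (via Arlen)
Garth: 24  (via Irby)
Tarn: 26  (via Irby)
Fenn: 29  (via Eskin)
Shortest route: Arlen–Irby–Eskin–Fenn = 29 min.

29 min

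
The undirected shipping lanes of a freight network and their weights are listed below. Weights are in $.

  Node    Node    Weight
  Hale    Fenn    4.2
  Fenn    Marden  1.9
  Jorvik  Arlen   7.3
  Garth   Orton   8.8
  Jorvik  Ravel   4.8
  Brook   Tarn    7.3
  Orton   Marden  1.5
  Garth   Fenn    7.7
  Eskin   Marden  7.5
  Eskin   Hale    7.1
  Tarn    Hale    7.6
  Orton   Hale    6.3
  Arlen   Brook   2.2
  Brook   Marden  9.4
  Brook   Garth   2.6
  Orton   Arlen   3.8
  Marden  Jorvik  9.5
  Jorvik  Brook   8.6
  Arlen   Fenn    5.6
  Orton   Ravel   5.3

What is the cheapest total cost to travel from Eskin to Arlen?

Running Dijkstra from Eskin:
Eskin: 0
Hale: 7.1  (via Eskin)
Marden: 7.5  (via Eskin)
Orton: 9  (via Marden)
Fenn: 9.4  (via Marden)
Arlen: 12.8  (via Orton)
Shortest route: Eskin–Marden–Orton–Arlen = $12.8.

$12.8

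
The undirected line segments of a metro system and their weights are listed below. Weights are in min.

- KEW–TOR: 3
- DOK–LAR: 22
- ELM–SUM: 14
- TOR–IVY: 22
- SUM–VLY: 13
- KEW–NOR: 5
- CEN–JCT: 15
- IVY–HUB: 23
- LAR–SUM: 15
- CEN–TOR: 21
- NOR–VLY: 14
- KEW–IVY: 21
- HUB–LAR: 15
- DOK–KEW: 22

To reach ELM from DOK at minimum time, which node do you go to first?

LAR

Enumerating some paths:
DOK - KEW - TOR - IVY - HUB - LAR - SUM - ELM: 22+3+22+23+15+15+14 = 114
DOK - KEW - NOR - VLY - SUM - ELM: 22+5+14+13+14 = 68
DOK - LAR - SUM - ELM: 22+15+14 = 51
DOK - KEW - IVY - HUB - LAR - SUM - ELM: 22+21+23+15+15+14 = 110
Cheapest is DOK - LAR - SUM - ELM at 51 min.
So from DOK the first move is to LAR.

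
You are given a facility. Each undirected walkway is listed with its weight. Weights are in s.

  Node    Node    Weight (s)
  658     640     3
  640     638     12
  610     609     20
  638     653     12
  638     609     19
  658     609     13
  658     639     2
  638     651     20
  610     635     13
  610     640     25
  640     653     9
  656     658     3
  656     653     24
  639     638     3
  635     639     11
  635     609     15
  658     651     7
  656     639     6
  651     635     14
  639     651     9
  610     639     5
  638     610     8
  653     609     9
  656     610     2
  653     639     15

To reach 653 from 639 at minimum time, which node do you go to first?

Enumerating some paths:
639 - 653: 15 = 15
639 - 638 - 653: 3+12 = 15
639 - 656 - 658 - 640 - 653: 6+3+3+9 = 21
639 - 658 - 640 - 653: 2+3+9 = 14
Cheapest is 639 - 658 - 640 - 653 at 14 s.
So from 639 the first move is to 658.

658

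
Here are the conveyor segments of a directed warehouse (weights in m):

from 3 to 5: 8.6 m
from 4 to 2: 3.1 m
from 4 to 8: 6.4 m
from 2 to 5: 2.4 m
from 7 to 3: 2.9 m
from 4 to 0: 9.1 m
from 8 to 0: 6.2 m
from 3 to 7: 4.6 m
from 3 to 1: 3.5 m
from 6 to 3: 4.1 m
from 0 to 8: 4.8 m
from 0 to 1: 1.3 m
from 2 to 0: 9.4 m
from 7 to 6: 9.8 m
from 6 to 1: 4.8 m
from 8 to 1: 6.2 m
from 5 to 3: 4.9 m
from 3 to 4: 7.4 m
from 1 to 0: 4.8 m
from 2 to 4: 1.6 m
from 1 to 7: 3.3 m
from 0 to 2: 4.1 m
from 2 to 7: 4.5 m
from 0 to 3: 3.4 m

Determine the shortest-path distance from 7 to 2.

13.4 m

Enumerating some paths:
7 → 3 → 1 → 0 → 2: 2.9+3.5+4.8+4.1 = 15.3
7 → 3 → 4 → 2: 2.9+7.4+3.1 = 13.4
Cheapest is 7 → 3 → 4 → 2 at 13.4 m.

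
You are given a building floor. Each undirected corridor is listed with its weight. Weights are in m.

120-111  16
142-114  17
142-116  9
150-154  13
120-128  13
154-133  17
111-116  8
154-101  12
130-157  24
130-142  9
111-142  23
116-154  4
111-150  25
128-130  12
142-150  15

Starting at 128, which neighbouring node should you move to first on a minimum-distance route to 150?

Candidate routes:
128 → 130 → 142 → 150: 12+9+15 = 36
128 → 120 → 111 → 150: 13+16+25 = 54
128 → 130 → 142 → 116 → 154 → 150: 12+9+9+4+13 = 47
The minimum is 36 m via 128 → 130 → 142 → 150.
So from 128 the first move is to 130.

130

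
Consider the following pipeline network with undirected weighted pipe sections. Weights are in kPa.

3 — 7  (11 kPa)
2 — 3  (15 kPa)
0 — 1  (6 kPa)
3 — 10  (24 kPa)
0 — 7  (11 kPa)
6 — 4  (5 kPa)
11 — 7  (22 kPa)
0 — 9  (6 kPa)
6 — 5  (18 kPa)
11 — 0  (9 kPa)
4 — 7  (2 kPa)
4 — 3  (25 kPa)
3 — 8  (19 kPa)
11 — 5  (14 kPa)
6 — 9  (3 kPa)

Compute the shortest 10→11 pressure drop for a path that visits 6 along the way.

60 kPa

Best 10 to 6: 10–3–7–4–6 costing 42
Shortest 6→11: 6–9–0–11 = 18
Total via 6: 42 + 18 = 60 kPa.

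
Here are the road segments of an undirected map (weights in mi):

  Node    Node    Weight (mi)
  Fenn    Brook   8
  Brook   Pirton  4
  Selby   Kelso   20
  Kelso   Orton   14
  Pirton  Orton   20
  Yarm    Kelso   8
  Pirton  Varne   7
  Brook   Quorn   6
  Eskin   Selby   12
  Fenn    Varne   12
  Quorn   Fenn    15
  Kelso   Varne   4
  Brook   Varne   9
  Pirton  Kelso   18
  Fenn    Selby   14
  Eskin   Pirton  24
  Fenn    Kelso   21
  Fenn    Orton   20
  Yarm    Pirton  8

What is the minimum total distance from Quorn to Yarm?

18 mi

Running Dijkstra from Quorn:
Quorn: 0
Brook: 6  (via Quorn)
Pirton: 10  (via Brook)
Fenn: 14  (via Brook)
Varne: 15  (via Brook)
Yarm: 18  (via Pirton)
Shortest route: Quorn → Brook → Pirton → Yarm = 18 mi.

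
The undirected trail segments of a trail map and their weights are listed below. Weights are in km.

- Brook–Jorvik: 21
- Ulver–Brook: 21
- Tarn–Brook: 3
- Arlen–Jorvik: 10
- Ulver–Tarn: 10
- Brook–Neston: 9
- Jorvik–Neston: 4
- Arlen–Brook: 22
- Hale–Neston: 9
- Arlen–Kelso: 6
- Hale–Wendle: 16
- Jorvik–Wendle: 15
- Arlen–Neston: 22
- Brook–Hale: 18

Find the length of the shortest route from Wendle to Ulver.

Compare a few routes:
Wendle–Jorvik–Neston–Brook–Tarn–Ulver: 15+4+9+3+10 = 41
Wendle–Hale–Brook–Tarn–Ulver: 16+18+3+10 = 47
Cheapest is Wendle–Jorvik–Neston–Brook–Tarn–Ulver at 41 km.

41 km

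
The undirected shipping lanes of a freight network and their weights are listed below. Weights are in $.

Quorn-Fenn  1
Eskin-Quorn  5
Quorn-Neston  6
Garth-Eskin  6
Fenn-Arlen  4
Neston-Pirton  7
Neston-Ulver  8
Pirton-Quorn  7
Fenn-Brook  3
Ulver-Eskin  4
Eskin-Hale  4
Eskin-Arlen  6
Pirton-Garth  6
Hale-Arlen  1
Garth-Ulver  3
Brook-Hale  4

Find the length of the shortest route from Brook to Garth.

Settle nodes by increasing distance from Brook:
Brook: 0
Fenn: 3  (via Brook)
Quorn: 4  (via Fenn)
Hale: 4  (via Brook)
Arlen: 5  (via Hale)
Eskin: 8  (via Hale)
Neston: 10  (via Quorn)
Pirton: 11  (via Quorn)
Ulver: 12  (via Eskin)
Garth: 14  (via Eskin)
Shortest route: Brook–Hale–Eskin–Garth = $14.

$14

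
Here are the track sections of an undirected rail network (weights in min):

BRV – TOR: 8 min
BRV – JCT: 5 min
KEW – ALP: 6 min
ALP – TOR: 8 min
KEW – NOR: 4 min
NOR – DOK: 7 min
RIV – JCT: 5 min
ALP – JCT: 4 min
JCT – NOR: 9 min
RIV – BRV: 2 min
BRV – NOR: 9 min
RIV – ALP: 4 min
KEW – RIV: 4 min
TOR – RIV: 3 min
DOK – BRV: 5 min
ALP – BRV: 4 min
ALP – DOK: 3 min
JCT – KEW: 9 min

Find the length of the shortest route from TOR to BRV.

5 min

Settle nodes by increasing distance from TOR:
TOR: 0
RIV: 3  (via TOR)
BRV: 5  (via RIV)
Shortest route: TOR–RIV–BRV = 5 min.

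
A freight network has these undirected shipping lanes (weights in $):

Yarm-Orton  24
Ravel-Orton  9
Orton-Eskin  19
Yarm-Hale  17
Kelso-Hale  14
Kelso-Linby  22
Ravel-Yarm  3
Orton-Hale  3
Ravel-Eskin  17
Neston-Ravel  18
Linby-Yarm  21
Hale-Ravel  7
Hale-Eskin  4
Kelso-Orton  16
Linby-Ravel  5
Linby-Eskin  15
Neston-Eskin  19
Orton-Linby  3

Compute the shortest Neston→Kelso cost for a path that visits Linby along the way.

Shortest Neston→Linby: Neston → Ravel → Linby = 23
Best Linby to Kelso: Linby → Orton → Kelso costing 19
Total via Linby: 23 + 19 = $42.

$42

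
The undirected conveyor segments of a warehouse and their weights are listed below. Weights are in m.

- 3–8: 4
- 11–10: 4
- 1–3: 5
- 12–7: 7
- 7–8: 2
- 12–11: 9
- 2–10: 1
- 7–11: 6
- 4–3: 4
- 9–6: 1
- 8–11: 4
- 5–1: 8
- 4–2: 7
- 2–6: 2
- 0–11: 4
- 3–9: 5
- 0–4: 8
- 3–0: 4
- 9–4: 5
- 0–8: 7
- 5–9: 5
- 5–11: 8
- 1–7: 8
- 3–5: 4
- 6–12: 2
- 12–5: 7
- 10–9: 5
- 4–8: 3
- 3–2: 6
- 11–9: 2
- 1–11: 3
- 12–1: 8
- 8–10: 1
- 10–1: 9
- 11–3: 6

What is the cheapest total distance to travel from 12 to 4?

8 m

Enumerating some paths:
12 - 6 - 2 - 10 - 8 - 4: 2+2+1+1+3 = 9
12 - 7 - 8 - 4: 7+2+3 = 12
12 - 6 - 2 - 4: 2+2+7 = 11
12 - 6 - 9 - 4: 2+1+5 = 8
Cheapest is 12 - 6 - 9 - 4 at 8 m.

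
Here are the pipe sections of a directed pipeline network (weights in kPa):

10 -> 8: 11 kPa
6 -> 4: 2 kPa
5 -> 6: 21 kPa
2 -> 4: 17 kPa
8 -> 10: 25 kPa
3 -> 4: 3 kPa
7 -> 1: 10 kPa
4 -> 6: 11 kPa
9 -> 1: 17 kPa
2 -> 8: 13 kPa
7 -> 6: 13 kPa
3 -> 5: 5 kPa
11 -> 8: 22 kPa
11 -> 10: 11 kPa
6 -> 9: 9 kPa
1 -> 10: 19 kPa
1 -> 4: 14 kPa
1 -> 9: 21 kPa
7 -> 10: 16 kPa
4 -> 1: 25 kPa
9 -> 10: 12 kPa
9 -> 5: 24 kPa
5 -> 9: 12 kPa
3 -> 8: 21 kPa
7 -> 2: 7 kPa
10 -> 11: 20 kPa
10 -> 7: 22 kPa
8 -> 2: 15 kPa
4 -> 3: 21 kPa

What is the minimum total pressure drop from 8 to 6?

Enumerating some paths:
8–10–7–2–4–6: 25+22+7+17+11 = 82
8–2–4–3–5–6: 15+17+21+5+21 = 79
8–10–7–6: 25+22+13 = 60
8–2–4–6: 15+17+11 = 43
Cheapest is 8–2–4–6 at 43 kPa.

43 kPa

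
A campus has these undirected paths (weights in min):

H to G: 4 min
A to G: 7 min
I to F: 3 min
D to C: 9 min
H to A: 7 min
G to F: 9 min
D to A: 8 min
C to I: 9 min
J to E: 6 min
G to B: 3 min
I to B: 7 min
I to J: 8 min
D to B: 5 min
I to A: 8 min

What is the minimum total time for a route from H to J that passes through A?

23 min

Best H to A: H–A costing 7
Shortest A→J: A–I–J = 16
Total via A: 7 + 16 = 23 min.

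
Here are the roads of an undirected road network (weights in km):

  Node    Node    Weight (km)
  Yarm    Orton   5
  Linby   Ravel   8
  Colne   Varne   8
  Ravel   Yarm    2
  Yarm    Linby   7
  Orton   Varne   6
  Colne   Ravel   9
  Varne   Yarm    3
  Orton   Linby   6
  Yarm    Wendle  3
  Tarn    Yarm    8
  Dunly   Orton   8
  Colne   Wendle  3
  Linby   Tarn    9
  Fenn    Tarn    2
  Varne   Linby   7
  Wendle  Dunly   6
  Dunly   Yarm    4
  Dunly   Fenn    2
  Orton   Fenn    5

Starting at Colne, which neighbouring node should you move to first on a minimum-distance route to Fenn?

Wendle

Compare a few routes:
Colne–Wendle–Yarm–Dunly–Fenn: 3+3+4+2 = 12
Colne–Wendle–Dunly–Fenn: 3+6+2 = 11
Cheapest is Colne–Wendle–Dunly–Fenn at 11 km.
So from Colne the first move is to Wendle.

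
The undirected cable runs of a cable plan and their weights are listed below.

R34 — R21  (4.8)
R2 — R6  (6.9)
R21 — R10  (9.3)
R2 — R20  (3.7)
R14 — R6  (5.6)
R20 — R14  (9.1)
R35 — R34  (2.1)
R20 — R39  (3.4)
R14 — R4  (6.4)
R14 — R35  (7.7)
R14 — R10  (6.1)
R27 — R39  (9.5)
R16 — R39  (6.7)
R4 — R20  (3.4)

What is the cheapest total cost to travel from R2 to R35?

20.2

Settle nodes by increasing distance from R2:
R2: 0
R20: 3.7  (via R2)
R6: 6.9  (via R2)
R4: 7.1  (via R20)
R39: 7.1  (via R20)
R14: 12.5  (via R6)
R16: 13.8  (via R39)
R27: 16.6  (via R39)
R10: 18.6  (via R14)
R35: 20.2  (via R14)
Shortest route: R2–R6–R14–R35 = 20.2.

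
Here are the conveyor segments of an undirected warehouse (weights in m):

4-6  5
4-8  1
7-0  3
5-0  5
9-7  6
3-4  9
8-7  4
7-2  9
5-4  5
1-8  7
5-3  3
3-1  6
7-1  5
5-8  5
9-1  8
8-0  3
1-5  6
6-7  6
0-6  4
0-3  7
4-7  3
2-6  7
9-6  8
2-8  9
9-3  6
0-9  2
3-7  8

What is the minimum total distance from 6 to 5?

Compare a few routes:
6 → 0 → 5: 4+5 = 9
6 → 4 → 5: 5+5 = 10
6 → 4 → 8 → 5: 5+1+5 = 11
6 → 0 → 8 → 5: 4+3+5 = 12
The minimum is 9 m via 6 → 0 → 5.

9 m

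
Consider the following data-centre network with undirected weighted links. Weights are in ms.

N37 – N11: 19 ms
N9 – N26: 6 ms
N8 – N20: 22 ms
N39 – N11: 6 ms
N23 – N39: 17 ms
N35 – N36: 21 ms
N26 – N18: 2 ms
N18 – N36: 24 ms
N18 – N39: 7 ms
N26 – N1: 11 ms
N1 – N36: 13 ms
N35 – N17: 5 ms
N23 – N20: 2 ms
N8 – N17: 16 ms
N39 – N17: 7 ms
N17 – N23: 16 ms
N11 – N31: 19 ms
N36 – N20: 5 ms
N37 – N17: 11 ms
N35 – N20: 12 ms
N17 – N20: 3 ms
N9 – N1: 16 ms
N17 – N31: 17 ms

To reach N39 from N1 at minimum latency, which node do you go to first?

N26

Compare a few routes:
N1 → N9 → N26 → N18 → N39: 16+6+2+7 = 31
N1 → N36 → N20 → N17 → N39: 13+5+3+7 = 28
N1 → N26 → N18 → N39: 11+2+7 = 20
The minimum is 20 ms via N1 → N26 → N18 → N39.
So from N1 the first move is to N26.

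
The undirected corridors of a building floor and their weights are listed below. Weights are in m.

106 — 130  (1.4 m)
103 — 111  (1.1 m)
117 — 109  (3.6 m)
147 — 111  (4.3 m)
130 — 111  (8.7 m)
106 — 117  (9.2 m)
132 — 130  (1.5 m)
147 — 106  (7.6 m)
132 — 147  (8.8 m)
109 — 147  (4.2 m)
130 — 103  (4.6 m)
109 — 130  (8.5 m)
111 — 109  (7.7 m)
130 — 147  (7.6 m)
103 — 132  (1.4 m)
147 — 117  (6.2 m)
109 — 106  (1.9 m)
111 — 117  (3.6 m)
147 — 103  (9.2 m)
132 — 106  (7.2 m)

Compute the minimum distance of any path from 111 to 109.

Candidate routes:
111 → 103 → 132 → 130 → 106 → 109: 1.1+1.4+1.5+1.4+1.9 = 7.3
111 → 117 → 109: 3.6+3.6 = 7.2
Cheapest is 111 → 117 → 109 at 7.2 m.

7.2 m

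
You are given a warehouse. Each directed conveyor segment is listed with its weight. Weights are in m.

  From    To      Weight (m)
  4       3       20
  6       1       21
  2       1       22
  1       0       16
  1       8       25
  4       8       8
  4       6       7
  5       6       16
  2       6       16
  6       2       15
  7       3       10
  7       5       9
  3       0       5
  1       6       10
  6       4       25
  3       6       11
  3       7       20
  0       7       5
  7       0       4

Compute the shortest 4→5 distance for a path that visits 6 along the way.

Shortest 4→6: 4 → 6 = 7
Best 6 to 5: 6 → 1 → 0 → 7 → 5 costing 51
Total via 6: 7 + 51 = 58 m.

58 m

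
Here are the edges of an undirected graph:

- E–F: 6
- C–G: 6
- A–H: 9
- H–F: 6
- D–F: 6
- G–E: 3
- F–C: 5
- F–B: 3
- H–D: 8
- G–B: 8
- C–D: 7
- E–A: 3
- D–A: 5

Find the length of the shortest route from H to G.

Shortest distances from H:
H: 0
F: 6  (via H)
D: 8  (via H)
A: 9  (via H)
B: 9  (via F)
C: 11  (via F)
E: 12  (via F)
G: 15  (via E)
Shortest route: H → F → E → G = 15.

15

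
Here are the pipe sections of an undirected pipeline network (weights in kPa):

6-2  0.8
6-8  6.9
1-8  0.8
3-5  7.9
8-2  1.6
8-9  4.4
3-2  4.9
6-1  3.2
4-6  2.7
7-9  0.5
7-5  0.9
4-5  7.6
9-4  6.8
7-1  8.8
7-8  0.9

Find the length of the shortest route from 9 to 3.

Compare a few routes:
9 → 7 → 8 → 2 → 3: 0.5+0.9+1.6+4.9 = 7.9
9 → 7 → 5 → 3: 0.5+0.9+7.9 = 9.3
Cheapest is 9 → 7 → 8 → 2 → 3 at 7.9 kPa.

7.9 kPa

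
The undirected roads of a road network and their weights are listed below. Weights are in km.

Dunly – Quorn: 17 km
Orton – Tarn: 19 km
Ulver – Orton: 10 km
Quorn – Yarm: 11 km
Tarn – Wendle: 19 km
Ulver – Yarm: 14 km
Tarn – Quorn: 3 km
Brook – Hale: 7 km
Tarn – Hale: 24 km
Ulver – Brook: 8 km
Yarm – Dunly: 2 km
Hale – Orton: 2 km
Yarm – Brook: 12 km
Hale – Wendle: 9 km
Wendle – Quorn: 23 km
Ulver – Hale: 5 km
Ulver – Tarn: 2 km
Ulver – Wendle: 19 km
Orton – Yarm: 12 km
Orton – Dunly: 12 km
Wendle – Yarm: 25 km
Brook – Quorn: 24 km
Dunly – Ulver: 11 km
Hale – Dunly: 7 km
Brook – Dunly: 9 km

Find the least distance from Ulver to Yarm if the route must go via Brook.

Shortest Ulver→Brook: Ulver–Brook = 8
Best Brook to Yarm: Brook–Dunly–Yarm costing 11
Total via Brook: 8 + 11 = 19 km.

19 km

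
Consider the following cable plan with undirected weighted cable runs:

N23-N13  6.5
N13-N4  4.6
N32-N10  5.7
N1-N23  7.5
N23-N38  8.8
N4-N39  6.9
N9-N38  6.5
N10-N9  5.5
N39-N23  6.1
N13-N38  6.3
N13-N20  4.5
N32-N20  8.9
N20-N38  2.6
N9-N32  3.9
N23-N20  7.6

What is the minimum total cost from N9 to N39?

Enumerating some paths:
N9 - N38 - N20 - N23 - N39: 6.5+2.6+7.6+6.1 = 22.8
N9 - N38 - N23 - N39: 6.5+8.8+6.1 = 21.4
Cheapest is N9 - N38 - N23 - N39 at 21.4.

21.4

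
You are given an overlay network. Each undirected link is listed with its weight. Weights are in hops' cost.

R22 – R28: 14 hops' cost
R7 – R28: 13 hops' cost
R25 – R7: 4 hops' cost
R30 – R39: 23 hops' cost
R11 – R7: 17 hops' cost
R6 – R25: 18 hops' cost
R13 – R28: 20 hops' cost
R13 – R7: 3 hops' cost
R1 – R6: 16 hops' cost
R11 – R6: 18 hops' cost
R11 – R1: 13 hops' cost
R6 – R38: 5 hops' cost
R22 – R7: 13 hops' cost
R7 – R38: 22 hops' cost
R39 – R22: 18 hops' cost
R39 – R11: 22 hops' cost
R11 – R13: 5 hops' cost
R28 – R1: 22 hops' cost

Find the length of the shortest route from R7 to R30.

Running Dijkstra from R7:
R7: 0
R13: 3  (via R7)
R25: 4  (via R7)
R11: 8  (via R13)
R28: 13  (via R7)
R22: 13  (via R7)
R1: 21  (via R11)
R38: 22  (via R7)
R6: 22  (via R25)
R39: 30  (via R11)
R30: 53  (via R39)
Shortest route: R7–R13–R11–R39–R30 = 53 hops' cost.

53 hops' cost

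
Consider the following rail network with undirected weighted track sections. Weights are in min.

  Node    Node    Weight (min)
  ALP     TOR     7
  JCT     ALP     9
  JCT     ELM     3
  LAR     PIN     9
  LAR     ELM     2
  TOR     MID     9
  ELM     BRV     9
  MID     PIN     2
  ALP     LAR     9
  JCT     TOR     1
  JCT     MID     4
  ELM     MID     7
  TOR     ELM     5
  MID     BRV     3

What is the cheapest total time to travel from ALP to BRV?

Enumerating some paths:
ALP → JCT → MID → BRV: 9+4+3 = 16
ALP → TOR → MID → BRV: 7+9+3 = 19
ALP → TOR → JCT → ELM → BRV: 7+1+3+9 = 20
ALP → TOR → JCT → MID → BRV: 7+1+4+3 = 15
The minimum is 15 min via ALP → TOR → JCT → MID → BRV.

15 min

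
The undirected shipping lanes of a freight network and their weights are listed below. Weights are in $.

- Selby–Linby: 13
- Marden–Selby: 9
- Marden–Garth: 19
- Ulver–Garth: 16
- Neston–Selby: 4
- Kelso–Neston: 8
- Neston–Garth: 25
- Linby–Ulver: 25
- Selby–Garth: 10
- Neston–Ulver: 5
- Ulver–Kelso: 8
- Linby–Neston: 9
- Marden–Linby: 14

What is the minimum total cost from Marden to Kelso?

Shortest distances from Marden:
Marden: 0
Selby: 9  (via Marden)
Neston: 13  (via Selby)
Linby: 14  (via Marden)
Ulver: 18  (via Neston)
Garth: 19  (via Marden)
Kelso: 21  (via Neston)
Shortest route: Marden → Selby → Neston → Kelso = $21.

$21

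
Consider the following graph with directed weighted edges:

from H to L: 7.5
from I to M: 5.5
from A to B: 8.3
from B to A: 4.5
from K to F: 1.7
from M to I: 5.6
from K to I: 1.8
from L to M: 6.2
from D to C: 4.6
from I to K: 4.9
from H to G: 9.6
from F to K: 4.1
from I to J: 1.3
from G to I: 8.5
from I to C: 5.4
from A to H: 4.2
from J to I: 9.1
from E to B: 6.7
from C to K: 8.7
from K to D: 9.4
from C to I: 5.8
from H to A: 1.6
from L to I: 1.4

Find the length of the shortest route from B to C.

23

Candidate routes:
B → A → H → G → I → C: 4.5+4.2+9.6+8.5+5.4 = 32.2
B → A → H → L → M → I → C: 4.5+4.2+7.5+6.2+5.6+5.4 = 33.4
B → A → H → L → I → C: 4.5+4.2+7.5+1.4+5.4 = 23
B → A → H → L → I → K → D → C: 4.5+4.2+7.5+1.4+4.9+9.4+4.6 = 36.5
Cheapest is B → A → H → L → I → C at 23.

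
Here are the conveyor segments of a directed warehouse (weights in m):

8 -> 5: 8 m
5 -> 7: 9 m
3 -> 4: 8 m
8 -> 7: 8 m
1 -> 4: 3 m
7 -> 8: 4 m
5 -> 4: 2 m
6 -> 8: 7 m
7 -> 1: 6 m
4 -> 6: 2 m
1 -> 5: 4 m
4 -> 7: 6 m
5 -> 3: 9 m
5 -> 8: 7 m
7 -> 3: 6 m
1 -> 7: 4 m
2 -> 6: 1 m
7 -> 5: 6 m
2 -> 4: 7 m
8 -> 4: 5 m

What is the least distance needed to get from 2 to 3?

19 m

Enumerating some paths:
2 - 4 - 7 - 3: 7+6+6 = 19
2 - 6 - 8 - 5 - 3: 1+7+8+9 = 25
2 - 6 - 8 - 7 - 3: 1+7+8+6 = 22
2 - 6 - 8 - 4 - 7 - 3: 1+7+5+6+6 = 25
The minimum is 19 m via 2 - 4 - 7 - 3.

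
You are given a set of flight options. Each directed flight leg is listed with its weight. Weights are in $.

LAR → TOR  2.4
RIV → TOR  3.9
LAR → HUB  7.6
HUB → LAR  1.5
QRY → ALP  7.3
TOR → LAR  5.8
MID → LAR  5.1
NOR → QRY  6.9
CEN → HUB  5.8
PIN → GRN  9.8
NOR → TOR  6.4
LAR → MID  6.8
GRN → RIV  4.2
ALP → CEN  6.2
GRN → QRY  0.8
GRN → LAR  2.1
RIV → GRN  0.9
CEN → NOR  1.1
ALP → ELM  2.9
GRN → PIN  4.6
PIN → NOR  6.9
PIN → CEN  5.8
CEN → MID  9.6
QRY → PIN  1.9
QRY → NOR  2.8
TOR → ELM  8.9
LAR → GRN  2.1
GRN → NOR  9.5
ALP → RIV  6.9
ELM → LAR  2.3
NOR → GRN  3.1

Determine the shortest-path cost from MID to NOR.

Shortest distances from MID:
MID: 0
LAR: 5.1  (via MID)
GRN: 7.2  (via LAR)
TOR: 7.5  (via LAR)
QRY: 8  (via GRN)
PIN: 9.9  (via QRY)
NOR: 10.8  (via QRY)
Shortest route: MID → LAR → GRN → QRY → NOR = $10.8.

$10.8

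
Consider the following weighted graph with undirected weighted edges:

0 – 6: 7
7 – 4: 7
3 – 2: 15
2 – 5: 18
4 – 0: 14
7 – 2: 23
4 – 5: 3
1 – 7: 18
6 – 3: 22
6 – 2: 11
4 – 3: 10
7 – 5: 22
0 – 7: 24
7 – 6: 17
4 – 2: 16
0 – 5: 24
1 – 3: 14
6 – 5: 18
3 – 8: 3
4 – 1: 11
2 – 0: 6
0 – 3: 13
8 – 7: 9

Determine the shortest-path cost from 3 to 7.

Running Dijkstra from 3:
3: 0
8: 3  (via 3)
4: 10  (via 3)
7: 12  (via 8)
Shortest route: 3–8–7 = 12.

12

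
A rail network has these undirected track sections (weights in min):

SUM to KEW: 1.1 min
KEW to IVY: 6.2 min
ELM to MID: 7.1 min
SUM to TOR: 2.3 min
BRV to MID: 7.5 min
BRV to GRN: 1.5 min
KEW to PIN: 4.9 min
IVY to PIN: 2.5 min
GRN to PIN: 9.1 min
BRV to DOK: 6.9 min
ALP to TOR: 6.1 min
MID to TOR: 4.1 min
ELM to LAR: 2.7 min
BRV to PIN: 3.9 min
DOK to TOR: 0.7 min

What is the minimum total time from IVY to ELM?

20.8 min

Candidate routes:
IVY - PIN - KEW - SUM - TOR - MID - ELM: 2.5+4.9+1.1+2.3+4.1+7.1 = 22
IVY - PIN - BRV - MID - ELM: 2.5+3.9+7.5+7.1 = 21
IVY - KEW - SUM - TOR - MID - ELM: 6.2+1.1+2.3+4.1+7.1 = 20.8
Cheapest is IVY - KEW - SUM - TOR - MID - ELM at 20.8 min.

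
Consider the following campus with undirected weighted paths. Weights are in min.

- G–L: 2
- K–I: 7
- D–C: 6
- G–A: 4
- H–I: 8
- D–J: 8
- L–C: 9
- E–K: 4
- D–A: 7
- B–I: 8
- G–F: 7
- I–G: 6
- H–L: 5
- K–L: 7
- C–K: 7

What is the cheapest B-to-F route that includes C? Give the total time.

40 min

Best B to C: B → I → K → C costing 22
Shortest C→F: C → L → G → F = 18
Total via C: 22 + 18 = 40 min.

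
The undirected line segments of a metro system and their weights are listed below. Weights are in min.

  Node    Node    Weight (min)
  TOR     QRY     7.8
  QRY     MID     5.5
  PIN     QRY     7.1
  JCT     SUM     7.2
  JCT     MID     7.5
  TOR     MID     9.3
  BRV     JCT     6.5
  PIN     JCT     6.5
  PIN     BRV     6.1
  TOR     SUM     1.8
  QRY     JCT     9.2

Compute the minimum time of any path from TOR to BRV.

Shortest distances from TOR:
TOR: 0
SUM: 1.8  (via TOR)
QRY: 7.8  (via TOR)
JCT: 9  (via SUM)
MID: 9.3  (via TOR)
PIN: 14.9  (via QRY)
BRV: 15.5  (via JCT)
Shortest route: TOR–SUM–JCT–BRV = 15.5 min.

15.5 min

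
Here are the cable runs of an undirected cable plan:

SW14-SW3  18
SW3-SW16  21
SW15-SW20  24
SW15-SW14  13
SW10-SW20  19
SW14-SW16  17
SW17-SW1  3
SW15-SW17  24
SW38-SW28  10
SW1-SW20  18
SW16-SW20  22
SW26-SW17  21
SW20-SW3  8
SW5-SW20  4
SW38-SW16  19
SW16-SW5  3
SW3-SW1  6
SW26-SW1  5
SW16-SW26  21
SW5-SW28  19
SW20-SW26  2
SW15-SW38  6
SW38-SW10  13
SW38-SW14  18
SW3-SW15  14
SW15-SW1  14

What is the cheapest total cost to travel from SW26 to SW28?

25

Settle nodes by increasing distance from SW26:
SW26: 0
SW20: 2  (via SW26)
SW1: 5  (via SW26)
SW5: 6  (via SW20)
SW17: 8  (via SW1)
SW16: 9  (via SW5)
SW3: 10  (via SW20)
SW15: 19  (via SW1)
SW10: 21  (via SW20)
SW38: 25  (via SW15)
SW28: 25  (via SW5)
Shortest route: SW26–SW20–SW5–SW28 = 25.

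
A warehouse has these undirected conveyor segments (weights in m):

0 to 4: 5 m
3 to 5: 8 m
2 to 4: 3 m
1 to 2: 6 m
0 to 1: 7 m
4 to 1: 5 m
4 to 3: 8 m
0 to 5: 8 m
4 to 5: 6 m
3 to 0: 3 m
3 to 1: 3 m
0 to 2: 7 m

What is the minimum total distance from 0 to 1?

6 m

Candidate routes:
0–4–1: 5+5 = 10
0–2–1: 7+6 = 13
0–1: 7 = 7
0–3–1: 3+3 = 6
The minimum is 6 m via 0–3–1.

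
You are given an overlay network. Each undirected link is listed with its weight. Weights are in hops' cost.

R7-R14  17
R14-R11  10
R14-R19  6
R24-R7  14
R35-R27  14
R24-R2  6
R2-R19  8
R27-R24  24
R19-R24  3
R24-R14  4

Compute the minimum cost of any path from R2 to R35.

Shortest distances from R2:
R2: 0
R24: 6  (via R2)
R19: 8  (via R2)
R14: 10  (via R24)
R7: 20  (via R24)
R11: 20  (via R14)
R27: 30  (via R24)
R35: 44  (via R27)
Shortest route: R2–R24–R27–R35 = 44 hops' cost.

44 hops' cost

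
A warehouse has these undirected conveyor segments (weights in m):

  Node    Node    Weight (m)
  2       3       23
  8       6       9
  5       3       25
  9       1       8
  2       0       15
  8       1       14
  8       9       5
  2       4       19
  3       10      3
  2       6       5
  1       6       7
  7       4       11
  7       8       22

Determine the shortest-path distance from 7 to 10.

56 m

Candidate routes:
7–4–2–3–10: 11+19+23+3 = 56
7–8–6–2–3–10: 22+9+5+23+3 = 62
The minimum is 56 m via 7–4–2–3–10.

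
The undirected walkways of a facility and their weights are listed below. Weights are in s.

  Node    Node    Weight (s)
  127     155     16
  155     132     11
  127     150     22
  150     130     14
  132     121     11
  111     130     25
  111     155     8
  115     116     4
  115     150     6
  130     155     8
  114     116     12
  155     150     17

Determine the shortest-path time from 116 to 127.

32 s

Candidate routes:
116 - 115 - 150 - 130 - 155 - 127: 4+6+14+8+16 = 48
116 - 115 - 150 - 155 - 127: 4+6+17+16 = 43
116 - 115 - 150 - 127: 4+6+22 = 32
The minimum is 32 s via 116 - 115 - 150 - 127.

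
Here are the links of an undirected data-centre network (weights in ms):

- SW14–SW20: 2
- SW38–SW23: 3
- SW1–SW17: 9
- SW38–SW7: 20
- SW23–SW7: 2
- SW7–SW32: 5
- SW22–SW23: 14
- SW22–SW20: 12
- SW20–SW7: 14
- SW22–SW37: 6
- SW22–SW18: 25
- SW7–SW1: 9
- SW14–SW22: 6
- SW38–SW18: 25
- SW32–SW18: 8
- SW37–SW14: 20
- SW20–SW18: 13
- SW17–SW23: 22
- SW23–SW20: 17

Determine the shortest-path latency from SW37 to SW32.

27 ms

Enumerating some paths:
SW37–SW22–SW23–SW7–SW32: 6+14+2+5 = 27
SW37–SW22–SW14–SW20–SW18–SW32: 6+6+2+13+8 = 35
SW37–SW22–SW14–SW20–SW7–SW32: 6+6+2+14+5 = 33
The minimum is 27 ms via SW37–SW22–SW23–SW7–SW32.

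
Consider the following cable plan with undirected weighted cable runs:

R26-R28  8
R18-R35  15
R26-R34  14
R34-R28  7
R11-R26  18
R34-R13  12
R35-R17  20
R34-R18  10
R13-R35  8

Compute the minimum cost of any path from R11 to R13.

Shortest distances from R11:
R11: 0
R26: 18  (via R11)
R28: 26  (via R26)
R34: 32  (via R26)
R18: 42  (via R34)
R13: 44  (via R34)
Shortest route: R11 → R26 → R34 → R13 = 44.

44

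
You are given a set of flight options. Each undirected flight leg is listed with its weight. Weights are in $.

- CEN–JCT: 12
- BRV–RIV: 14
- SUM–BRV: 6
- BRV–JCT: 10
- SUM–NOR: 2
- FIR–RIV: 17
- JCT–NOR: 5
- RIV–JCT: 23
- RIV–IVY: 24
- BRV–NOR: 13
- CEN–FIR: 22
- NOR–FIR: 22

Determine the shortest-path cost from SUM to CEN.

Shortest distances from SUM:
SUM: 0
NOR: 2  (via SUM)
BRV: 6  (via SUM)
JCT: 7  (via NOR)
CEN: 19  (via JCT)
Shortest route: SUM → NOR → JCT → CEN = $19.

$19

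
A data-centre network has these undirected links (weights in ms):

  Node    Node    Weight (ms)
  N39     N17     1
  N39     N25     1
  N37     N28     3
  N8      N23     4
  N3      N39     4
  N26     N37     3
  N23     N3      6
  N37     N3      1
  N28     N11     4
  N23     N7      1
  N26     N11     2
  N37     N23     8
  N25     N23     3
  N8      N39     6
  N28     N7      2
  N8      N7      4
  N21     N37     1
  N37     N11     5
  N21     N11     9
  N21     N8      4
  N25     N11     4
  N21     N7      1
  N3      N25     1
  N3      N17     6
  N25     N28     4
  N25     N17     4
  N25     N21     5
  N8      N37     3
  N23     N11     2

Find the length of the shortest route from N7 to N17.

6 ms

Enumerating some paths:
N7 - N21 - N37 - N3 - N39 - N17: 1+1+1+4+1 = 8
N7 - N23 - N25 - N17: 1+3+4 = 8
N7 - N23 - N25 - N39 - N17: 1+3+1+1 = 6
Cheapest is N7 - N23 - N25 - N39 - N17 at 6 ms.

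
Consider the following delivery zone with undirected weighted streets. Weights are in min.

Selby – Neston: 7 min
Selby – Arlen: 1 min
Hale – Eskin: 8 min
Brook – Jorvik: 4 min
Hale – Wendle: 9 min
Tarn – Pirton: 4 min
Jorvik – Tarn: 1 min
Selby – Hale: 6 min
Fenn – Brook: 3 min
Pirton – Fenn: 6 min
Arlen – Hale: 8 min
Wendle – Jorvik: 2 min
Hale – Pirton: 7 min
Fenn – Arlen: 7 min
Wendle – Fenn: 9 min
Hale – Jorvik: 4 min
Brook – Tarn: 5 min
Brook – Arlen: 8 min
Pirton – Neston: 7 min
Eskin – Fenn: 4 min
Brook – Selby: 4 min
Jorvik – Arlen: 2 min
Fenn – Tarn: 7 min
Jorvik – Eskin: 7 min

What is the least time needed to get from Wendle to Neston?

Compare a few routes:
Wendle - Jorvik - Arlen - Selby - Neston: 2+2+1+7 = 12
Wendle - Jorvik - Tarn - Pirton - Neston: 2+1+4+7 = 14
Wendle - Jorvik - Tarn - Brook - Selby - Neston: 2+1+5+4+7 = 19
Wendle - Jorvik - Brook - Selby - Neston: 2+4+4+7 = 17
The minimum is 12 min via Wendle - Jorvik - Arlen - Selby - Neston.

12 min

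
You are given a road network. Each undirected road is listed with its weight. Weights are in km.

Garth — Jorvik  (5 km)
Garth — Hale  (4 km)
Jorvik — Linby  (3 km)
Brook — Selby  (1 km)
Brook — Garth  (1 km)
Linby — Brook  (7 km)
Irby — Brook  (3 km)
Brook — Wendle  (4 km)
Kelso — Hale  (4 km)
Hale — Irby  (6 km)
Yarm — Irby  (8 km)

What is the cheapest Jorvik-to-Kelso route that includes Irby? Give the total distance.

Shortest Jorvik→Irby: Jorvik–Garth–Brook–Irby = 9
Shortest Irby→Kelso: Irby–Hale–Kelso = 10
Total via Irby: 9 + 10 = 19 km.

19 km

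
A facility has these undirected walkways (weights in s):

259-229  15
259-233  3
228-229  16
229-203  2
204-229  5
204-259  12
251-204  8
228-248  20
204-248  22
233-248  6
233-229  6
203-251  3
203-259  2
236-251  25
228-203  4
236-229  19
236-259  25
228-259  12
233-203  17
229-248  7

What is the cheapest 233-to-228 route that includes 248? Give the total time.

Shortest 233→248: 233–248 = 6
Best 248 to 228: 248–229–203–228 costing 13
Total via 248: 6 + 13 = 19 s.

19 s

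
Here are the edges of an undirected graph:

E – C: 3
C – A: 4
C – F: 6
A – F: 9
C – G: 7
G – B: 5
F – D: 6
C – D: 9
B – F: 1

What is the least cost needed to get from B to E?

10

Running Dijkstra from B:
B: 0
F: 1  (via B)
G: 5  (via B)
C: 7  (via F)
D: 7  (via F)
A: 10  (via F)
E: 10  (via C)
Shortest route: B–F–C–E = 10.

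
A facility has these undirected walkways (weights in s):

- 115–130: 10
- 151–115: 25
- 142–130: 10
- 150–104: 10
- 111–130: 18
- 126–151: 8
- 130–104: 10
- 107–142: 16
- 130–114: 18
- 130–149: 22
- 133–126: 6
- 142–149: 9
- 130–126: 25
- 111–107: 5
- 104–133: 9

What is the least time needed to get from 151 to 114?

Shortest distances from 151:
151: 0
126: 8  (via 151)
133: 14  (via 126)
104: 23  (via 133)
115: 25  (via 151)
130: 33  (via 126)
150: 33  (via 104)
142: 43  (via 130)
114: 51  (via 130)
Shortest route: 151–126–130–114 = 51 s.

51 s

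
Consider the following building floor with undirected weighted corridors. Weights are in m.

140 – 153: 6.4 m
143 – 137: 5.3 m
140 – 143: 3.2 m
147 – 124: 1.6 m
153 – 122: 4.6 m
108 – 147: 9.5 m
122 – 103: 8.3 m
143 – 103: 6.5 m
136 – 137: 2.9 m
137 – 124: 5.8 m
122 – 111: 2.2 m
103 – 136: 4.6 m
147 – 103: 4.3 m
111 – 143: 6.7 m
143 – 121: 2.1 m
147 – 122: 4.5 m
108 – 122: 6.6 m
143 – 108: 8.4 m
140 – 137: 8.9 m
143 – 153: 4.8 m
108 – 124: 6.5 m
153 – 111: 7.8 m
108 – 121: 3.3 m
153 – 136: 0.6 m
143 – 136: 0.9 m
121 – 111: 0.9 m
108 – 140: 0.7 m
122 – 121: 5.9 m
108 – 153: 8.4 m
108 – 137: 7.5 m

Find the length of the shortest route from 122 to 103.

Running Dijkstra from 122:
122: 0
111: 2.2  (via 122)
121: 3.1  (via 111)
147: 4.5  (via 122)
153: 4.6  (via 122)
143: 5.2  (via 121)
136: 5.2  (via 153)
124: 6.1  (via 147)
108: 6.4  (via 121)
140: 7.1  (via 108)
137: 8.1  (via 136)
103: 8.3  (via 122)
Shortest route: 122–103 = 8.3 m.

8.3 m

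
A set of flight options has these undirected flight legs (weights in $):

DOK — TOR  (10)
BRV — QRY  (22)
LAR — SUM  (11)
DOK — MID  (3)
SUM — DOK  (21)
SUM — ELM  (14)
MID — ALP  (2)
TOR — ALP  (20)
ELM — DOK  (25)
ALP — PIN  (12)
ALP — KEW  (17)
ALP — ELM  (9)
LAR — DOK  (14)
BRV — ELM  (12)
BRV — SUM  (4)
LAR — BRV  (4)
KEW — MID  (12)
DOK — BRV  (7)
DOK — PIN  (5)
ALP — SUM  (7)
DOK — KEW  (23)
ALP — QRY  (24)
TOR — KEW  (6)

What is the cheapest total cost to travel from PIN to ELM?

Candidate routes:
PIN - DOK - BRV - ELM: 5+7+12 = 24
PIN - DOK - ELM: 5+25 = 30
PIN - ALP - ELM: 12+9 = 21
PIN - DOK - MID - ALP - ELM: 5+3+2+9 = 19
Cheapest is PIN - DOK - MID - ALP - ELM at $19.

$19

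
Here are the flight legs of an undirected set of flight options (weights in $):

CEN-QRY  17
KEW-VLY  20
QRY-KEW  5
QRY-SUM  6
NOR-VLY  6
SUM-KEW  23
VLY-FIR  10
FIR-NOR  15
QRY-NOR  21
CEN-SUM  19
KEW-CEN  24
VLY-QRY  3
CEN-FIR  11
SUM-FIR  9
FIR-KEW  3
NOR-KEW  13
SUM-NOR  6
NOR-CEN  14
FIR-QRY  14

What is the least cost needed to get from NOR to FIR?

Candidate routes:
NOR → VLY → FIR: 6+10 = 16
NOR → FIR: 15 = 15
NOR → KEW → FIR: 13+3 = 16
NOR → VLY → QRY → KEW → FIR: 6+3+5+3 = 17
Cheapest is NOR → FIR at $15.

$15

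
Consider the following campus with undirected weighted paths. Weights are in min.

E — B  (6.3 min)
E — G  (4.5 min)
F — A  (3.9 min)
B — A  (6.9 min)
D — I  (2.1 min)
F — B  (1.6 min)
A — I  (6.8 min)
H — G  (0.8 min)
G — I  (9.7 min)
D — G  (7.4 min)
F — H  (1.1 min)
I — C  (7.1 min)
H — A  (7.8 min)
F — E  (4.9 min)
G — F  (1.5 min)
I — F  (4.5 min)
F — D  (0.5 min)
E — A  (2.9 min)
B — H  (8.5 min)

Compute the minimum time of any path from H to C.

10.8 min

Settle nodes by increasing distance from H:
H: 0
G: 0.8  (via H)
F: 1.1  (via H)
D: 1.6  (via F)
B: 2.7  (via F)
I: 3.7  (via D)
A: 5  (via F)
E: 5.3  (via G)
C: 10.8  (via I)
Shortest route: H → F → D → I → C = 10.8 min.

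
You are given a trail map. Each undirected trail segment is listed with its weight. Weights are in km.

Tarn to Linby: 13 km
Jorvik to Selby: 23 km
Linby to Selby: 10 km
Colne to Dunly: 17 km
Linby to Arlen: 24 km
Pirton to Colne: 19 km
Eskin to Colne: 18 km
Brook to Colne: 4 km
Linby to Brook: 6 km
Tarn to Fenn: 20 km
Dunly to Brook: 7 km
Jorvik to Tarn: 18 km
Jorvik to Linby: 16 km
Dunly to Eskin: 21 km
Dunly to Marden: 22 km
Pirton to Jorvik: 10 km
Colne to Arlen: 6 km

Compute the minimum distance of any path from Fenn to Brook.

39 km

Running Dijkstra from Fenn:
Fenn: 0
Tarn: 20  (via Fenn)
Linby: 33  (via Tarn)
Jorvik: 38  (via Tarn)
Brook: 39  (via Linby)
Shortest route: Fenn–Tarn–Linby–Brook = 39 km.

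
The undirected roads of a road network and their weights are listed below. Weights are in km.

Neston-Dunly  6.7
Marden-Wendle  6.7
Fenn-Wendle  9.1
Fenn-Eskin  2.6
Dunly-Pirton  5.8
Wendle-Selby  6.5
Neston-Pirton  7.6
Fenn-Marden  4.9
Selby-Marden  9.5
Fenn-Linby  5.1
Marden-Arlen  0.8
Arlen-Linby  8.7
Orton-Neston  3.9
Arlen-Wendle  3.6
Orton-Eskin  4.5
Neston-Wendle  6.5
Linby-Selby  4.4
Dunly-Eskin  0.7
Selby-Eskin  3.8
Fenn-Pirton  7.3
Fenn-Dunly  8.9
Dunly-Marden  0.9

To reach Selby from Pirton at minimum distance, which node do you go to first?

Dunly

Candidate routes:
Pirton - Fenn - Eskin - Selby: 7.3+2.6+3.8 = 13.7
Pirton - Dunly - Eskin - Selby: 5.8+0.7+3.8 = 10.3
The minimum is 10.3 km via Pirton - Dunly - Eskin - Selby.
So from Pirton the first move is to Dunly.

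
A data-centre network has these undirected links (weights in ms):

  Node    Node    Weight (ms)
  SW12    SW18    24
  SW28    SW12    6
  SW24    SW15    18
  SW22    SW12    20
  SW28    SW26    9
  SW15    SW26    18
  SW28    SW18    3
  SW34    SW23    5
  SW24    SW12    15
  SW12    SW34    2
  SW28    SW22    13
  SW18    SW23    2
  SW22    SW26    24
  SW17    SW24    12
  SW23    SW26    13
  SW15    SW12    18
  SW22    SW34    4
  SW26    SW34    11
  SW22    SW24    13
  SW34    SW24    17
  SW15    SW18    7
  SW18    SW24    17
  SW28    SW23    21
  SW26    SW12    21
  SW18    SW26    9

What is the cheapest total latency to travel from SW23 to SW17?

Enumerating some paths:
SW23 → SW34 → SW24 → SW17: 5+17+12 = 34
SW23 → SW18 → SW24 → SW17: 2+17+12 = 31
SW23 → SW34 → SW22 → SW24 → SW17: 5+4+13+12 = 34
The minimum is 31 ms via SW23 → SW18 → SW24 → SW17.

31 ms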